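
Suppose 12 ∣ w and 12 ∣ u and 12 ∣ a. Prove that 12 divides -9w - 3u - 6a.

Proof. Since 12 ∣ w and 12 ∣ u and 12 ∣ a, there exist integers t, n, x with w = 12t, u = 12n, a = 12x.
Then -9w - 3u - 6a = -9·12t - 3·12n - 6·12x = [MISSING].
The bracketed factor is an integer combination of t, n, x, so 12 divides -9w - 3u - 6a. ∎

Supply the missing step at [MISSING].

12(-3n - 9t - 6x)

Each term has a factor of 12: -9·12t - 3·12n - 6·12x = 12·(-3n - 9t - 6x).
Since -3n - 9t - 6x is an integer, 12 ∣ (-9w - 3u - 6a).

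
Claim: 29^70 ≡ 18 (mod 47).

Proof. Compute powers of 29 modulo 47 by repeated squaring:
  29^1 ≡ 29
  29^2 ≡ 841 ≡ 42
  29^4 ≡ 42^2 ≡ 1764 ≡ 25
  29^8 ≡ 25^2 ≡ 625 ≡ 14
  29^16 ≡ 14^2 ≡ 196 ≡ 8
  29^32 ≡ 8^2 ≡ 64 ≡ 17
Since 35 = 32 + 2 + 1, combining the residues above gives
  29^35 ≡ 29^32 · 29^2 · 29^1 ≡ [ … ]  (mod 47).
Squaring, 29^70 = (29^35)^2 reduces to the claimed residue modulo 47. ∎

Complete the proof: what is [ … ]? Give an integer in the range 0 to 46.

26

Multiply the listed residues: 17 · 42 · 29 = 714 → 20706.
Reducing modulo 47: 20706 = 440·47 + 26, so 29^35 ≡ 26.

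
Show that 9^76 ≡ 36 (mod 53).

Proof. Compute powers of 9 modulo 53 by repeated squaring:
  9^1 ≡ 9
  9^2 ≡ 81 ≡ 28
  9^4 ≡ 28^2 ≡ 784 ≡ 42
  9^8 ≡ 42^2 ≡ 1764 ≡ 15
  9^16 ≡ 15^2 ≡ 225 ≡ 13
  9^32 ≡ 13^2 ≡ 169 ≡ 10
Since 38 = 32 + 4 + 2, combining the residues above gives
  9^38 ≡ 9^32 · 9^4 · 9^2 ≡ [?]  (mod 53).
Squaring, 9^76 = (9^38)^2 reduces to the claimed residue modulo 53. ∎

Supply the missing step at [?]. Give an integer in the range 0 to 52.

47

9^32 · 9^4 · 9^2 ≡ 10 · 42 · 28 = 11760.
11760 mod 53 = 47, so 9^38 ≡ 47 (mod 53).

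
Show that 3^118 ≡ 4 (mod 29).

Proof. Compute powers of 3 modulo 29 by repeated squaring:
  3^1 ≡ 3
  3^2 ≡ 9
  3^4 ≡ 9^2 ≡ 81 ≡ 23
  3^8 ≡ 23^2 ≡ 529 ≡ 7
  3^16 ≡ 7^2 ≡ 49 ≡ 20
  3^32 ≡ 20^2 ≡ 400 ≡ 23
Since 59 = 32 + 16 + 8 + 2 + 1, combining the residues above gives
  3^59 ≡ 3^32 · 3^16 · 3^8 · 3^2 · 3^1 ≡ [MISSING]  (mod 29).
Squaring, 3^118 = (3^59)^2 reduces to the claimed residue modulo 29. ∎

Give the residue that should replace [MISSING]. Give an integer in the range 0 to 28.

27

Multiply the listed residues: 23 · 20 · 7 · 9 · 3 = 460 → 3220 → 28980 → 86940.
Reducing modulo 29: 86940 = 2997·29 + 27, so 3^59 ≡ 27.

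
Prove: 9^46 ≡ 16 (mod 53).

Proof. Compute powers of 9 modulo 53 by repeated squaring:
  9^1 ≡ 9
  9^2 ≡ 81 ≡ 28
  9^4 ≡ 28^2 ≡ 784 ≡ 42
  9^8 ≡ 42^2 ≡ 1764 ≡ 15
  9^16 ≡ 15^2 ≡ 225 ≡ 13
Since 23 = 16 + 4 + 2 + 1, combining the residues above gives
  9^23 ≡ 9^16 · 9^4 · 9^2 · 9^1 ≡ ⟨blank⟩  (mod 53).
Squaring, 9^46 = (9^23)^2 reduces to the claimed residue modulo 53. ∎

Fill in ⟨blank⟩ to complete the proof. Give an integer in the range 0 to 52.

4

9^16 · 9^4 · 9^2 · 9^1 ≡ 13 · 42 · 28 · 9 = 137592.
137592 mod 53 = 4, so 9^23 ≡ 4 (mod 53).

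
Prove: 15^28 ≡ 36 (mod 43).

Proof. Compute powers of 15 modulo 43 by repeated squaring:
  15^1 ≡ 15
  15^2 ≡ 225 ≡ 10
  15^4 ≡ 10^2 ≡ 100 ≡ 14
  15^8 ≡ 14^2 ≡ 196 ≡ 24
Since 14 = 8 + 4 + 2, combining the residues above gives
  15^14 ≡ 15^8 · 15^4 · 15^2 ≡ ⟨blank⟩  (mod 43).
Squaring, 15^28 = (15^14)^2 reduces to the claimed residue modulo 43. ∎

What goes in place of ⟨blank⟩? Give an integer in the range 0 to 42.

6

Multiply the listed residues: 24 · 14 · 10 = 336 → 3360.
Reducing modulo 43: 3360 = 78·43 + 6, so 15^14 ≡ 6.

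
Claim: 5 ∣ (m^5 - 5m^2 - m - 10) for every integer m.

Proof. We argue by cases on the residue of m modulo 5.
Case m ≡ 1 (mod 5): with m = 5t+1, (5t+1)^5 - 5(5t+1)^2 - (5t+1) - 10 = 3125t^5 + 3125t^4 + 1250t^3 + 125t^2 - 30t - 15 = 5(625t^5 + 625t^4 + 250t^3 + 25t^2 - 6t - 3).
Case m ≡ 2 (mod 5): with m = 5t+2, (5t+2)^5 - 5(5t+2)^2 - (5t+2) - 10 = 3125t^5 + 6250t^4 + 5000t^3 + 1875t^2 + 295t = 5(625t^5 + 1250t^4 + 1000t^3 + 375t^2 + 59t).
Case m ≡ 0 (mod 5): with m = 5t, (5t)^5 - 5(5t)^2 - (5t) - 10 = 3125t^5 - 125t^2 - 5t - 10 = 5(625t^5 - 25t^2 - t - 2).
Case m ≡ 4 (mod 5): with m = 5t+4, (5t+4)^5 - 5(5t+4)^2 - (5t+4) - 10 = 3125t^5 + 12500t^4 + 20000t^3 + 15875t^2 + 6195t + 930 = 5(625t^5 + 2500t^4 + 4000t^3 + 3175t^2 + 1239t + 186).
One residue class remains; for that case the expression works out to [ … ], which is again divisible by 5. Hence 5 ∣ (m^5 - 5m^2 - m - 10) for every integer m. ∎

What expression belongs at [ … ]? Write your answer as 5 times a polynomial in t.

The residues treated are {1, 2, 0, 4}, so the missing case is m ≡ 3 (mod 5); write m = 5t+3.
Then (5t+3)^5 - 5(5t+3)^2 - (5t+3) - 10 = 3125t^5 + 9375t^4 + 11250t^3 + 6625t^2 + 1870t + 185 = 5(625t^5 + 1875t^4 + 2250t^3 + 1325t^2 + 374t + 37).

5(625t^5 + 1875t^4 + 2250t^3 + 1325t^2 + 374t + 37)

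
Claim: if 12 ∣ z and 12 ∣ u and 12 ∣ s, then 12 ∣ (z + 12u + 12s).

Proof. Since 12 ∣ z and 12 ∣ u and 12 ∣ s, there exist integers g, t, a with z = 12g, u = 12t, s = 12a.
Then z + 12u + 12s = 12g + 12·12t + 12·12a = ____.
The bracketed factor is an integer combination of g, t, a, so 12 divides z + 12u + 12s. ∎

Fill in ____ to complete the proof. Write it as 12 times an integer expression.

12(12a + g + 12t)

Pull the common 12 out of every term: 12g + 12·12t + 12·12a = 12(12a + g + 12t).
12a + g + 12t is an integer, which exhibits the divisibility.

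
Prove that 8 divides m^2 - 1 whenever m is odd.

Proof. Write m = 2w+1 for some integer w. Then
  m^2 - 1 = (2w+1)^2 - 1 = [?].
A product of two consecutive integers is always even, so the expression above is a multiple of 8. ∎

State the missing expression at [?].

4w(w + 1)

(2w+1)^2 - 1 = 4w^2 + 4w + 1 - 1 = 4w^2 + 4w = 4w(w+1).
Since w and w+1 are consecutive, w(w+1) is even, and 4·(even) is a multiple of 8.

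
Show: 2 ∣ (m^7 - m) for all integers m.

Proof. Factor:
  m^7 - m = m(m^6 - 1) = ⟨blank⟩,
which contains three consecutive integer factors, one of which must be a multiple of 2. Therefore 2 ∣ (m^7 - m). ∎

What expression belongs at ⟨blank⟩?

(m - 1)m(m + 1)(m^4 + m^2 + 1)

m^6 - 1 = (m^2 - 1)(m^4 + m^2 + 1), and m^2 - 1 = (m-1)(m+1).
So m(m^6 - 1) = (m - 1)m(m + 1)(m^4 + m^2 + 1).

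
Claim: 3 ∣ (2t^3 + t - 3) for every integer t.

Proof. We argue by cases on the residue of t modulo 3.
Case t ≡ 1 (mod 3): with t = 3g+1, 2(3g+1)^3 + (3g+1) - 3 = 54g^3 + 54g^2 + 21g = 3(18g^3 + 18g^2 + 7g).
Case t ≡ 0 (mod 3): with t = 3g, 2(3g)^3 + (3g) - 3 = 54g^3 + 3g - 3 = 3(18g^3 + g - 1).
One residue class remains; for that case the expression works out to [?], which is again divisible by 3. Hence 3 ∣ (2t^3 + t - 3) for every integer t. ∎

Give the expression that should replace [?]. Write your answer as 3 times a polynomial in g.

3(18g^3 + 36g^2 + 25g + 5)

Only t ≡ 2 (mod 3) is unaccounted for. Put t = 3g+2:
2(3g+2)^3 + (3g+2) - 3 expands to 54g^3 + 108g^2 + 75g + 15,
and factoring out 3 leaves 3(18g^3 + 36g^2 + 25g + 5).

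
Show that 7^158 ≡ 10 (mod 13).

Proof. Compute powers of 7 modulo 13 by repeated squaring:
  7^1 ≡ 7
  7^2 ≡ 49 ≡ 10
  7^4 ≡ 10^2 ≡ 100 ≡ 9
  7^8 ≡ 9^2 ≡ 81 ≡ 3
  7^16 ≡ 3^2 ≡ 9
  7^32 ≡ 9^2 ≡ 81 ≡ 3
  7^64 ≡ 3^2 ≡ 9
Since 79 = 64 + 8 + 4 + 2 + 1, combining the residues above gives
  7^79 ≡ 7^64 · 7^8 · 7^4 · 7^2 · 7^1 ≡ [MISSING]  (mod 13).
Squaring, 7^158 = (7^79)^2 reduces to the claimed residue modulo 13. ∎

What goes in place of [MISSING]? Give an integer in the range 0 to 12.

7^64 · 7^8 · 7^4 · 7^2 · 7^1 ≡ 9 · 3 · 9 · 10 · 7 = 17010.
17010 mod 13 = 6, so 7^79 ≡ 6 (mod 13).

6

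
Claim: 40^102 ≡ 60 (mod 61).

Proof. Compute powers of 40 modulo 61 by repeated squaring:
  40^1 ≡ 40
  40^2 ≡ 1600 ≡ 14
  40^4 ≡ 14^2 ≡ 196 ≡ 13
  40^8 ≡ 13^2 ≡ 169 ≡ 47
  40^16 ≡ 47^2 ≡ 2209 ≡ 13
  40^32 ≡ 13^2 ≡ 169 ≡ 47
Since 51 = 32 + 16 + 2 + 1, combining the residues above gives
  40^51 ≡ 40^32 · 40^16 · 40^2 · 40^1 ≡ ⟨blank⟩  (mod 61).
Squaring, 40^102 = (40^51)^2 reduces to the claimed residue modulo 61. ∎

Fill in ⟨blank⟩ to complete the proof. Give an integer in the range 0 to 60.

11

Multiply the listed residues: 47 · 13 · 14 · 40 = 611 → 8554 → 342160.
Reducing modulo 61: 342160 = 5609·61 + 11, so 40^51 ≡ 11.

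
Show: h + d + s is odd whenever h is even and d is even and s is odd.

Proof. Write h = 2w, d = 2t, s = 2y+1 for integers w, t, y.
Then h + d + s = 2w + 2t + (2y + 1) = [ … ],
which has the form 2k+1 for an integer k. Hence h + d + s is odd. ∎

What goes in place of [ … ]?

2(t + w + y) + 1

Expanding: 2w + 2t + (2y + 1) = 2t + 2w + 2y + 1.
Every term except the constant is even, so this is 2(t + w + y) + 1,
and t + w + y ∈ ℤ gives the required form.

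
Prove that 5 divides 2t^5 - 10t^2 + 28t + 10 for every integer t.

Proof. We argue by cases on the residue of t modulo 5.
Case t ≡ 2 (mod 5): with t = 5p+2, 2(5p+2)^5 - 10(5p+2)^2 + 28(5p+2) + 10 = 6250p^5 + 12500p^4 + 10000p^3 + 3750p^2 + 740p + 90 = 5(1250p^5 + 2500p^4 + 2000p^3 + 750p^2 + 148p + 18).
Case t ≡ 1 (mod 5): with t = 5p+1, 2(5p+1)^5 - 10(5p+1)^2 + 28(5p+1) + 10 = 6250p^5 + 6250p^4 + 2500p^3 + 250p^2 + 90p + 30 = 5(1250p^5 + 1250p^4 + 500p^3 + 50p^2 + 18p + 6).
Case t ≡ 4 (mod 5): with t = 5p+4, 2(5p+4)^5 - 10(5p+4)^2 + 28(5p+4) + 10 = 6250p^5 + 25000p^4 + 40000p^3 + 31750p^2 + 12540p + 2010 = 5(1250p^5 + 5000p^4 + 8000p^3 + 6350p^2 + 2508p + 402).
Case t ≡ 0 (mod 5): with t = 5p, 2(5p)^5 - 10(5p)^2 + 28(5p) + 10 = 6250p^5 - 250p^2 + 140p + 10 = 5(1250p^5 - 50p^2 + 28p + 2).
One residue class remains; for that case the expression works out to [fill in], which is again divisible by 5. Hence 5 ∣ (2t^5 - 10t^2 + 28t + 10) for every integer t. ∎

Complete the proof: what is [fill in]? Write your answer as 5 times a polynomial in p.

5(1250p^5 + 3750p^4 + 4500p^3 + 2650p^2 + 778p + 98)

The residues treated are {2, 1, 4, 0}, so the missing case is t ≡ 3 (mod 5); write t = 5p+3.
Then 2(5p+3)^5 - 10(5p+3)^2 + 28(5p+3) + 10 = 6250p^5 + 18750p^4 + 22500p^3 + 13250p^2 + 3890p + 490 = 5(1250p^5 + 3750p^4 + 4500p^3 + 2650p^2 + 778p + 98).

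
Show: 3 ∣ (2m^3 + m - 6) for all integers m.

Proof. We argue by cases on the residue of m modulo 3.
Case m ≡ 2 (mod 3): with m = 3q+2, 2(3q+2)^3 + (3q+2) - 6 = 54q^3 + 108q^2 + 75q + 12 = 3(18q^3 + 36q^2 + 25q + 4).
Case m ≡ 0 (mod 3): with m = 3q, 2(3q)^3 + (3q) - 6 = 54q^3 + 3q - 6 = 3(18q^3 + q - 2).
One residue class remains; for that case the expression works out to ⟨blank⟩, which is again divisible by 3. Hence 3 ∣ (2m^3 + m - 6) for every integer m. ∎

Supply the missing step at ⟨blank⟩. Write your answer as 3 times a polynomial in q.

3(18q^3 + 18q^2 + 7q - 1)

Only m ≡ 1 (mod 3) is unaccounted for. Put m = 3q+1:
2(3q+1)^3 + (3q+1) - 6 expands to 54q^3 + 54q^2 + 21q - 3,
and factoring out 3 leaves 3(18q^3 + 18q^2 + 7q - 1).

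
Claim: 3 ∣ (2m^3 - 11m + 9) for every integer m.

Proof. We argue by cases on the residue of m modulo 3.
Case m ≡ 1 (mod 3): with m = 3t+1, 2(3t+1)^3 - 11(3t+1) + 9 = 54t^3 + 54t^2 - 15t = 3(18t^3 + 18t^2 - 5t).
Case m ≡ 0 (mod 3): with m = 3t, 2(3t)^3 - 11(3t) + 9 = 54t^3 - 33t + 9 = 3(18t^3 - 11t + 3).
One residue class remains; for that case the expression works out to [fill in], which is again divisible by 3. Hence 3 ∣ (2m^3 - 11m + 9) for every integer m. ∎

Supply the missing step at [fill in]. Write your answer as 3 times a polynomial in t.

3(18t^3 + 36t^2 + 13t + 1)

Only m ≡ 2 (mod 3) is unaccounted for. Put m = 3t+2:
2(3t+2)^3 - 11(3t+2) + 9 expands to 54t^3 + 108t^2 + 39t + 3,
and factoring out 3 leaves 3(18t^3 + 36t^2 + 13t + 1).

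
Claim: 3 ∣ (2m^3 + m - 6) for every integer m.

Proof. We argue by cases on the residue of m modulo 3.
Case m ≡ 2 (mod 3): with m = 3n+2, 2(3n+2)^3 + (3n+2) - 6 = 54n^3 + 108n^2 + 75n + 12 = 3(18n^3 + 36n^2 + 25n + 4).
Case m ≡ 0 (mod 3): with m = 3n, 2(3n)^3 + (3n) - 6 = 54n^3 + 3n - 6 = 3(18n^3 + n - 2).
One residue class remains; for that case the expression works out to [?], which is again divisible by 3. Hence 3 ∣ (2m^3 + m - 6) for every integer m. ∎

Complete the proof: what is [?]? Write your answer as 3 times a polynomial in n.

The residues treated are {2, 0}, so the missing case is m ≡ 1 (mod 3); write m = 3n+1.
Then 2(3n+1)^3 + (3n+1) - 6 = 54n^3 + 54n^2 + 21n - 3 = 3(18n^3 + 18n^2 + 7n - 1).

3(18n^3 + 18n^2 + 7n - 1)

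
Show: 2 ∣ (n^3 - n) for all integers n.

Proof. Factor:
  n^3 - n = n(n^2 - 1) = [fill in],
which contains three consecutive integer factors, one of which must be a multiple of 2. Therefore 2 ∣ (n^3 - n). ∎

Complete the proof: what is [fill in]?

(n - 1)n(n + 1)

n(n^2 - 1) = n(n - 1)(n + 1) = (n - 1)n(n + 1).
These three factors are consecutive integers, so their product is divisible by 2.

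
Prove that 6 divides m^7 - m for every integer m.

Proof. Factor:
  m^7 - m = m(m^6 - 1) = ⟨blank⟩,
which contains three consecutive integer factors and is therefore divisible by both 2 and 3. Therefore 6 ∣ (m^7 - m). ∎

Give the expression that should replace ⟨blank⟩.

(m - 1)m(m + 1)(m^4 + m^2 + 1)

m^6 - 1 = (m^2 - 1)(m^4 + m^2 + 1), and m^2 - 1 = (m-1)(m+1).
So m(m^6 - 1) = (m - 1)m(m + 1)(m^4 + m^2 + 1).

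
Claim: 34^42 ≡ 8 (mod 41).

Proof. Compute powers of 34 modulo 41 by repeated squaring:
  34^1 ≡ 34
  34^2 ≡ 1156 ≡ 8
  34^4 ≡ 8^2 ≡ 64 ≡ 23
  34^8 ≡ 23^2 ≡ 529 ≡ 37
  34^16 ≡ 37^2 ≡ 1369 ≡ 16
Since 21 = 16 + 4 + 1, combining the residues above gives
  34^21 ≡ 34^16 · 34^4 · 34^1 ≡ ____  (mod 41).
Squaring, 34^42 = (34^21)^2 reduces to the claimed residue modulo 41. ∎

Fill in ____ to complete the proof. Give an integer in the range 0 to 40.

34^16 · 34^4 · 34^1 ≡ 16 · 23 · 34 = 12512.
12512 mod 41 = 7, so 34^21 ≡ 7 (mod 41).

7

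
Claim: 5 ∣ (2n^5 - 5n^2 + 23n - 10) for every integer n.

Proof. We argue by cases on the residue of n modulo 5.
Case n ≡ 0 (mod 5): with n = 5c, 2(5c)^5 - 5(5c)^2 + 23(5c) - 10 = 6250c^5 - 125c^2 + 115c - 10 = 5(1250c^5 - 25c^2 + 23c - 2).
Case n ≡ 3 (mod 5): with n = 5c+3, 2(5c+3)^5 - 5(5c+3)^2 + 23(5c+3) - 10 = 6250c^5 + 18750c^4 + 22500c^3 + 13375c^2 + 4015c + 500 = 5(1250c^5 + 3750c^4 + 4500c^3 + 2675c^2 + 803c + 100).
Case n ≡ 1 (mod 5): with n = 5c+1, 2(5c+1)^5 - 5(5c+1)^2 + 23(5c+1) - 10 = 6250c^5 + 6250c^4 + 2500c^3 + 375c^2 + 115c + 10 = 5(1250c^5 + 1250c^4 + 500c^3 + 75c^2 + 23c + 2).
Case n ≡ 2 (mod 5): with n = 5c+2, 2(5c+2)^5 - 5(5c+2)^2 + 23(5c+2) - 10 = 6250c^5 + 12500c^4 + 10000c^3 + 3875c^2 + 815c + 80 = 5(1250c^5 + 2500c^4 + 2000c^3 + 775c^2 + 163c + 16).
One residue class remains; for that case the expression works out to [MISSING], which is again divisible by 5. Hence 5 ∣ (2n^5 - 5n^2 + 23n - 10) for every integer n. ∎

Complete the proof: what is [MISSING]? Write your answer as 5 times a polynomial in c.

The residues treated are {0, 3, 1, 2}, so the missing case is n ≡ 4 (mod 5); write n = 5c+4.
Then 2(5c+4)^5 - 5(5c+4)^2 + 23(5c+4) - 10 = 6250c^5 + 25000c^4 + 40000c^3 + 31875c^2 + 12715c + 2050 = 5(1250c^5 + 5000c^4 + 8000c^3 + 6375c^2 + 2543c + 410).

5(1250c^5 + 5000c^4 + 8000c^3 + 6375c^2 + 2543c + 410)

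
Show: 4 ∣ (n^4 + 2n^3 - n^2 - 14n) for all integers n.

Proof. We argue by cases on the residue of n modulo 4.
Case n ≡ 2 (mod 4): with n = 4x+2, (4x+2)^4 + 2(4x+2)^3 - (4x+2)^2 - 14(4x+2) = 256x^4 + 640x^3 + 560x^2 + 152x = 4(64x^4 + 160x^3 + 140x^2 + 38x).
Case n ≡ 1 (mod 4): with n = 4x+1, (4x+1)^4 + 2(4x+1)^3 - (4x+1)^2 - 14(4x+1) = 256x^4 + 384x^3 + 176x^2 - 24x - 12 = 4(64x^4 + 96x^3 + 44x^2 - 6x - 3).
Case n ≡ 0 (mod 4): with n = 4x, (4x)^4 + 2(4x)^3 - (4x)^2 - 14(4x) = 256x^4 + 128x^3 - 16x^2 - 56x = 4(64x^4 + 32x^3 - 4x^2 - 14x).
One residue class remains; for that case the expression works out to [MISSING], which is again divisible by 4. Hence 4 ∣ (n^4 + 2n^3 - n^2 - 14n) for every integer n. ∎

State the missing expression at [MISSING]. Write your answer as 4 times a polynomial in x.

Only n ≡ 3 (mod 4) is unaccounted for. Put n = 4x+3:
(4x+3)^4 + 2(4x+3)^3 - (4x+3)^2 - 14(4x+3) expands to 256x^4 + 896x^3 + 1136x^2 + 568x + 84,
and factoring out 4 leaves 4(64x^4 + 224x^3 + 284x^2 + 142x + 21).

4(64x^4 + 224x^3 + 284x^2 + 142x + 21)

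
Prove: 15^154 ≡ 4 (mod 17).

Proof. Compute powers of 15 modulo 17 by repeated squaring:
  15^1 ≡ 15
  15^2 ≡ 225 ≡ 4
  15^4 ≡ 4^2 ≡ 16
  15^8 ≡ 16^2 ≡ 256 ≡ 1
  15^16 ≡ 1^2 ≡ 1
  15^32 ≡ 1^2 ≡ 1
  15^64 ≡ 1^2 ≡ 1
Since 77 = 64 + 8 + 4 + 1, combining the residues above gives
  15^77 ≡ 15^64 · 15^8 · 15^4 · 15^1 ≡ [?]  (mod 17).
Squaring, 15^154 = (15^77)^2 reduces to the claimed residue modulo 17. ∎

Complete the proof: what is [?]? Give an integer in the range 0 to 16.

15^64 · 15^8 · 15^4 · 15^1 ≡ 1 · 1 · 16 · 15 = 240.
240 mod 17 = 2, so 15^77 ≡ 2 (mod 17).

2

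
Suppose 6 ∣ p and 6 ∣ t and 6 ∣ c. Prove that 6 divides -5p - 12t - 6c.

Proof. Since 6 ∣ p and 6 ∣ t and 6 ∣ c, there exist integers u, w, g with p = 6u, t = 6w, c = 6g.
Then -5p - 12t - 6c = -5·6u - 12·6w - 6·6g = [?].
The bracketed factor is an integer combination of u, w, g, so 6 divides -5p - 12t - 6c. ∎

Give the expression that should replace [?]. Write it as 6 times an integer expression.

Pull the common 6 out of every term: -5·6u - 12·6w - 6·6g = 6(-6g - 5u - 12w).
-6g - 5u - 12w is an integer, which exhibits the divisibility.

6(-6g - 5u - 12w)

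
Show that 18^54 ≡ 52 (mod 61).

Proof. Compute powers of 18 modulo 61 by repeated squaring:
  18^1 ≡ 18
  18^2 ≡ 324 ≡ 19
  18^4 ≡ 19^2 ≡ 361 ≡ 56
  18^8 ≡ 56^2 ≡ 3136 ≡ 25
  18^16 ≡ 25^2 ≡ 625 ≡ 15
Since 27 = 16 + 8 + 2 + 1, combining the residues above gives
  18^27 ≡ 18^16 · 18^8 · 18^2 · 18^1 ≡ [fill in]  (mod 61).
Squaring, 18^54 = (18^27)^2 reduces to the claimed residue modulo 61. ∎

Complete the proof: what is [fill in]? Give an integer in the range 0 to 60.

28

Multiply the listed residues: 15 · 25 · 19 · 18 = 375 → 7125 → 128250.
Reducing modulo 61: 128250 = 2102·61 + 28, so 18^27 ≡ 28.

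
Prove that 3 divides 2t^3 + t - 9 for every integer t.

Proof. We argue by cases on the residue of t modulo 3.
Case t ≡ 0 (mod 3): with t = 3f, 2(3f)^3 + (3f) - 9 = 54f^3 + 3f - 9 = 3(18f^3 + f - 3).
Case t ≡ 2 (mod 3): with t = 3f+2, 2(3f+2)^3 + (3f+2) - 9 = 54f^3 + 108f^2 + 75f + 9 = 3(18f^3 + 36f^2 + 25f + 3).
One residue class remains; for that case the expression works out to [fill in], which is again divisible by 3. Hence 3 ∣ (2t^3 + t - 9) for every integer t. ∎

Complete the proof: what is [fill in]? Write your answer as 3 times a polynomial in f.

Only t ≡ 1 (mod 3) is unaccounted for. Put t = 3f+1:
2(3f+1)^3 + (3f+1) - 9 expands to 54f^3 + 54f^2 + 21f - 6,
and factoring out 3 leaves 3(18f^3 + 18f^2 + 7f - 2).

3(18f^3 + 18f^2 + 7f - 2)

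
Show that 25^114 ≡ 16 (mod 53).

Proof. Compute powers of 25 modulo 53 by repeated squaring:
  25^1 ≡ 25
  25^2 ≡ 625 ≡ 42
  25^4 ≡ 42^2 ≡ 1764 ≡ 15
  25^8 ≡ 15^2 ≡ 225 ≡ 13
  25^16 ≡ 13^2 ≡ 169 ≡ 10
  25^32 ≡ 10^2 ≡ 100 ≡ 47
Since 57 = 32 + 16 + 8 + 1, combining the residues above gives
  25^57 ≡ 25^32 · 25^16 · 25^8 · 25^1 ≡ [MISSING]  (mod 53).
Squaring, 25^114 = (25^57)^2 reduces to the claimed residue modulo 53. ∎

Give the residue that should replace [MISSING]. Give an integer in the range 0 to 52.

Multiply the listed residues: 47 · 10 · 13 · 25 = 470 → 6110 → 152750.
Reducing modulo 53: 152750 = 2882·53 + 4, so 25^57 ≡ 4.

4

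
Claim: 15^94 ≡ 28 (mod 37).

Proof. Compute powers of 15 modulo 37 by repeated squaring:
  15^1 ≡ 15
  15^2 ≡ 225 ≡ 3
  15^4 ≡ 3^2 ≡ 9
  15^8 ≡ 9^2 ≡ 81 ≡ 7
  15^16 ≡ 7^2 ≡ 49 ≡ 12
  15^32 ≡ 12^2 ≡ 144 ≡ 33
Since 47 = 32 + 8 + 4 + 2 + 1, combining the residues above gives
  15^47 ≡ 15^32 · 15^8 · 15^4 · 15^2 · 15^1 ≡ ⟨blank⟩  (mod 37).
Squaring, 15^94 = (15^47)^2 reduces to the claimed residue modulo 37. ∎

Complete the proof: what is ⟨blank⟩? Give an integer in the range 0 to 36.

15^32 · 15^8 · 15^4 · 15^2 · 15^1 ≡ 33 · 7 · 9 · 3 · 15 = 93555.
93555 mod 37 = 19, so 15^47 ≡ 19 (mod 37).

19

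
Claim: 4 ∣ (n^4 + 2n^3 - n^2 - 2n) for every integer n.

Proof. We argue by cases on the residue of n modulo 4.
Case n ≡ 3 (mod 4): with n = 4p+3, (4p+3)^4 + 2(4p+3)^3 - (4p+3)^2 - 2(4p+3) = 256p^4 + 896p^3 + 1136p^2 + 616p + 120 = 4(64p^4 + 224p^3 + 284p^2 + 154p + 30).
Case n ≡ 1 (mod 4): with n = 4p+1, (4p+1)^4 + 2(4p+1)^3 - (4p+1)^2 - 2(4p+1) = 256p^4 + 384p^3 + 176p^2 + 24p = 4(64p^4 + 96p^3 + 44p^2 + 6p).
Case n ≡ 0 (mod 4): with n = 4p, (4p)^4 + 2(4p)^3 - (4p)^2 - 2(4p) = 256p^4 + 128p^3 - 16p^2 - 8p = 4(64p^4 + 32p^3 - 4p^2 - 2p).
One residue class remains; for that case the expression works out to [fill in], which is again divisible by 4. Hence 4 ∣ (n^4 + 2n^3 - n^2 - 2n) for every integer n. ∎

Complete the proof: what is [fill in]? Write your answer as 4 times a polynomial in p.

4(64p^4 + 160p^3 + 140p^2 + 50p + 6)

The residues treated are {3, 1, 0}, so the missing case is n ≡ 2 (mod 4); write n = 4p+2.
Then (4p+2)^4 + 2(4p+2)^3 - (4p+2)^2 - 2(4p+2) = 256p^4 + 640p^3 + 560p^2 + 200p + 24 = 4(64p^4 + 160p^3 + 140p^2 + 50p + 6).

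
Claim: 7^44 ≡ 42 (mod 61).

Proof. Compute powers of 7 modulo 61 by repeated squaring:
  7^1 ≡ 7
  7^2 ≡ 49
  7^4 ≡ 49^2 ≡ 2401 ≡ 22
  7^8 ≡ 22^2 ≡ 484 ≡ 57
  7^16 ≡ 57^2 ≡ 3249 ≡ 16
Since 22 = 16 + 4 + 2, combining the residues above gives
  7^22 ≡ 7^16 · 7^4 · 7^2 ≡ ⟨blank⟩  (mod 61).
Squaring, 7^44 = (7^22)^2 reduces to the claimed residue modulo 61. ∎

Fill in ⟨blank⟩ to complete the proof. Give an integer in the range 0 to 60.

46

7^16 · 7^4 · 7^2 ≡ 16 · 22 · 49 = 17248.
17248 mod 61 = 46, so 7^22 ≡ 46 (mod 61).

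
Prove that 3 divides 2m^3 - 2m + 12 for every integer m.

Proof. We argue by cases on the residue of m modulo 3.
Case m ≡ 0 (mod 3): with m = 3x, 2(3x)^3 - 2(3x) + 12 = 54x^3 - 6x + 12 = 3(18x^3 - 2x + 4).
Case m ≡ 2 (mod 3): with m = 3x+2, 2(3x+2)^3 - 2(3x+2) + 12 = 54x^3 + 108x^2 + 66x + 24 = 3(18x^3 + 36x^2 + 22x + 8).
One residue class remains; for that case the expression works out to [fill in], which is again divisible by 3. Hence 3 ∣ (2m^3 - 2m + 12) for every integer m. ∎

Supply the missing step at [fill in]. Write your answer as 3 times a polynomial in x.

3(18x^3 + 18x^2 + 4x + 4)

The residues treated are {0, 2}, so the missing case is m ≡ 1 (mod 3); write m = 3x+1.
Then 2(3x+1)^3 - 2(3x+1) + 12 = 54x^3 + 54x^2 + 12x + 12 = 3(18x^3 + 18x^2 + 4x + 4).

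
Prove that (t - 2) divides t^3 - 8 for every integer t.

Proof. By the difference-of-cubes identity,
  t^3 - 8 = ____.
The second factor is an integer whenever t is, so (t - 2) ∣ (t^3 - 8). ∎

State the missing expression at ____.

(t - 2)(t^2 + 2t + 4)

Polynomial division of t^3 - 8 by t - 2 leaves remainder 0 and quotient t^2 + 2t + 4.
Hence t^3 - 8 = (t - 2)(t^2 + 2t + 4).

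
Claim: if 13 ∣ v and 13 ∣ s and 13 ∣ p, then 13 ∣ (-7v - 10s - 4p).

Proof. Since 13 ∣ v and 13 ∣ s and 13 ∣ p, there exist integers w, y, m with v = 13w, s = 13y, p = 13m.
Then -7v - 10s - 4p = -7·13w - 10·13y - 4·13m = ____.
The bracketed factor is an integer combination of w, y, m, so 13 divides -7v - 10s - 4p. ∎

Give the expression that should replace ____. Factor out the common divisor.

Each term has a factor of 13: -7·13w - 10·13y - 4·13m = 13·(-4m - 7w - 10y).
Since -4m - 7w - 10y is an integer, 13 ∣ (-7v - 10s - 4p).

13(-4m - 7w - 10y)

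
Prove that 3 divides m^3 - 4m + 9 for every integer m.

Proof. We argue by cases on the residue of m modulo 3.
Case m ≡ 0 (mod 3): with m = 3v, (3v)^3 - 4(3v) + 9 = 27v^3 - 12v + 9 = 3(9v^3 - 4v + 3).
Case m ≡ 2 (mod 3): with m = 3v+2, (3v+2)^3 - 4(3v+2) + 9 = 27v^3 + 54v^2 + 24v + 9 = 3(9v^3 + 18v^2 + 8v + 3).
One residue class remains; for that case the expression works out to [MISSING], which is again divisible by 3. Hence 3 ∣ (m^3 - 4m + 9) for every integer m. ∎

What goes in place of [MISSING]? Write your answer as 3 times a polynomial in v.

3(9v^3 + 9v^2 - v + 2)

The residues treated are {0, 2}, so the missing case is m ≡ 1 (mod 3); write m = 3v+1.
Then (3v+1)^3 - 4(3v+1) + 9 = 27v^3 + 27v^2 - 3v + 6 = 3(9v^3 + 9v^2 - v + 2).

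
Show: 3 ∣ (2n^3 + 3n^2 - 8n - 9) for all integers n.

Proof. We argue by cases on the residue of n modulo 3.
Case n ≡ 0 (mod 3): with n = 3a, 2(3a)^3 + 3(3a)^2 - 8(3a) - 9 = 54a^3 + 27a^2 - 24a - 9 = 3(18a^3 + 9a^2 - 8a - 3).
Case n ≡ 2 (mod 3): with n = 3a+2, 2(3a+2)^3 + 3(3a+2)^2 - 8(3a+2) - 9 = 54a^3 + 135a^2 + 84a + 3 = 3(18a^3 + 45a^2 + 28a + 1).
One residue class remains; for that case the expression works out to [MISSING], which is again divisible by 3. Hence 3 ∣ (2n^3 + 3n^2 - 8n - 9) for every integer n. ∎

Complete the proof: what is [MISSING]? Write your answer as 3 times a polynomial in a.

3(18a^3 + 27a^2 + 4a - 4)

The residues treated are {0, 2}, so the missing case is n ≡ 1 (mod 3); write n = 3a+1.
Then 2(3a+1)^3 + 3(3a+1)^2 - 8(3a+1) - 9 = 54a^3 + 81a^2 + 12a - 12 = 3(18a^3 + 27a^2 + 4a - 4).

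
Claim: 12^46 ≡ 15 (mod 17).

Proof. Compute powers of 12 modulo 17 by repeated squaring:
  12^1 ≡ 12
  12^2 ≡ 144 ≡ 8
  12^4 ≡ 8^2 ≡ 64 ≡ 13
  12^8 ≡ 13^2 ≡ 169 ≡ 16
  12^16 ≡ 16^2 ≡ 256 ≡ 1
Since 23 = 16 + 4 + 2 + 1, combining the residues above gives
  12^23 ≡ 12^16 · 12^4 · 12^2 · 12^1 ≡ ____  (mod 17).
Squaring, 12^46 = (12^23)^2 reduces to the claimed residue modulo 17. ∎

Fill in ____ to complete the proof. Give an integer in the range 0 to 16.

7

Multiply the listed residues: 1 · 13 · 8 · 12 = 13 → 104 → 1248.
Reducing modulo 17: 1248 = 73·17 + 7, so 12^23 ≡ 7.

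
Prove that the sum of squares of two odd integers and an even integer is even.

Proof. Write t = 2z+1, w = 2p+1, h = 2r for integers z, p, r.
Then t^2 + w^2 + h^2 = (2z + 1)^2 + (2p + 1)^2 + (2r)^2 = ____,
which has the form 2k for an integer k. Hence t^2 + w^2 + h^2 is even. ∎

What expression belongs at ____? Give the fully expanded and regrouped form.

2(2p^2 + 2p + 2r^2 + 2z^2 + 2z + 1)

(2z + 1)^2 + (2p + 1)^2 + (2r)^2 = 4p^2 + 4p + 4r^2 + 4z^2 + 4z + 2
= 2(2p^2 + 2p + 2r^2 + 2z^2 + 2z + 1).
Since 2p^2 + 2p + 2r^2 + 2z^2 + 2z + 1 is an integer, the sum of squares is of the form 2k for an integer k.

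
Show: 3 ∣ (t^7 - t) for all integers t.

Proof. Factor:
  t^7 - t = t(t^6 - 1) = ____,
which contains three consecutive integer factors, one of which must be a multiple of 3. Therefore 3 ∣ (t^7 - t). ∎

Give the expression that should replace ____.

(t - 1)t(t + 1)(t^4 + t^2 + 1)

t^6 - 1 = (t^2 - 1)(t^4 + t^2 + 1), and t^2 - 1 = (t-1)(t+1).
So t(t^6 - 1) = (t - 1)t(t + 1)(t^4 + t^2 + 1).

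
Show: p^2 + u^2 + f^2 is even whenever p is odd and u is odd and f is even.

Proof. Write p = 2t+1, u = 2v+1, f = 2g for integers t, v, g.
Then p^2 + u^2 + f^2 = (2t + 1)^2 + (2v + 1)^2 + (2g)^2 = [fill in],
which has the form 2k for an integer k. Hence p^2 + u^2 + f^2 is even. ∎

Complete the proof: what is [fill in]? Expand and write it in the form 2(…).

Expanding: (2t + 1)^2 + (2v + 1)^2 + (2g)^2 = 4g^2 + 4t^2 + 4t + 4v^2 + 4v + 2.
Every term is even; pulling out the factor of 2 gives 2(2g^2 + 2t^2 + 2t + 2v^2 + 2v + 1).

2(2g^2 + 2t^2 + 2t + 2v^2 + 2v + 1)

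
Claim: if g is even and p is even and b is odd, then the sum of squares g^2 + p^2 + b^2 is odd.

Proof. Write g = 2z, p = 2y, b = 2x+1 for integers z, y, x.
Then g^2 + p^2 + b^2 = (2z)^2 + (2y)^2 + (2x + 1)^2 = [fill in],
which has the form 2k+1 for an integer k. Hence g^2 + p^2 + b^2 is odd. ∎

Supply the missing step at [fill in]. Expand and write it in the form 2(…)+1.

(2z)^2 + (2y)^2 + (2x + 1)^2 = 4x^2 + 4x + 4y^2 + 4z^2 + 1
= 2(2x^2 + 2x + 2y^2 + 2z^2) + 1.
Since 2x^2 + 2x + 2y^2 + 2z^2 is an integer, the sum of squares is of the form 2k+1 for an integer k.

2(2x^2 + 2x + 2y^2 + 2z^2) + 1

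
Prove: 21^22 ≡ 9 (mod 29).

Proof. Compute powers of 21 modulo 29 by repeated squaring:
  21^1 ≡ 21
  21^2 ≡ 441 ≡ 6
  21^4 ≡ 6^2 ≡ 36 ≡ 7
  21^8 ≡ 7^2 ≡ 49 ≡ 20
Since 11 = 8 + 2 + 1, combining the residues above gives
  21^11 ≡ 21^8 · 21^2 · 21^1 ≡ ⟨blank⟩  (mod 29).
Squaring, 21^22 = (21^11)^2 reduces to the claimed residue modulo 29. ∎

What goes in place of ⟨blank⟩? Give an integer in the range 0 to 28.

26

Multiply the listed residues: 20 · 6 · 21 = 120 → 2520.
Reducing modulo 29: 2520 = 86·29 + 26, so 21^11 ≡ 26.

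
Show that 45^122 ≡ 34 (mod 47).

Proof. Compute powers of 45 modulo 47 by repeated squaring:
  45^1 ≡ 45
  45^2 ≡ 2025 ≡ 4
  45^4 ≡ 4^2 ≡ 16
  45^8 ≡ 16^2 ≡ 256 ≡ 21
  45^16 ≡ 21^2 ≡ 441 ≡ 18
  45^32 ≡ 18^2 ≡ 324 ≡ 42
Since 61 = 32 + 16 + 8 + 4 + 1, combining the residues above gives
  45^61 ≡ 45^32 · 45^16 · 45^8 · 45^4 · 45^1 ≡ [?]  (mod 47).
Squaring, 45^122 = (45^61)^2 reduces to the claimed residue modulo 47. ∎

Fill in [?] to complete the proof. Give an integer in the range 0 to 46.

45^32 · 45^16 · 45^8 · 45^4 · 45^1 ≡ 42 · 18 · 21 · 16 · 45 = 11430720.
11430720 mod 47 = 38, so 45^61 ≡ 38 (mod 47).

38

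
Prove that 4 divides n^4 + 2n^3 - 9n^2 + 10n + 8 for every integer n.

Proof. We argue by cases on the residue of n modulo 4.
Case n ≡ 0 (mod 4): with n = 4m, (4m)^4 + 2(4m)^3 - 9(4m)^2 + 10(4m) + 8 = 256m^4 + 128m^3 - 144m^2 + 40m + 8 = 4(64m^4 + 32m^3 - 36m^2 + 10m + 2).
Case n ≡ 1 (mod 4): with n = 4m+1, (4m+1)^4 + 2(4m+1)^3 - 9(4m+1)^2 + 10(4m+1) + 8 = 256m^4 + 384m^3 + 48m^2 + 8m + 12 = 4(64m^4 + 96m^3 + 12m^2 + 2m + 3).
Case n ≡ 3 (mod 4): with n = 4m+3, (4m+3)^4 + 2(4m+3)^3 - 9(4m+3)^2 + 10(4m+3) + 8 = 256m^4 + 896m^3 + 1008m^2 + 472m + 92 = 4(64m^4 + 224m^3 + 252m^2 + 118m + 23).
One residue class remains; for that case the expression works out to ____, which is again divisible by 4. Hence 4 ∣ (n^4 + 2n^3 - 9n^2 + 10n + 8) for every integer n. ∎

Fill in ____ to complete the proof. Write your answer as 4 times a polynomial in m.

4(64m^4 + 160m^3 + 108m^2 + 30m + 6)

Only n ≡ 2 (mod 4) is unaccounted for. Put n = 4m+2:
(4m+2)^4 + 2(4m+2)^3 - 9(4m+2)^2 + 10(4m+2) + 8 expands to 256m^4 + 640m^3 + 432m^2 + 120m + 24,
and factoring out 4 leaves 4(64m^4 + 160m^3 + 108m^2 + 30m + 6).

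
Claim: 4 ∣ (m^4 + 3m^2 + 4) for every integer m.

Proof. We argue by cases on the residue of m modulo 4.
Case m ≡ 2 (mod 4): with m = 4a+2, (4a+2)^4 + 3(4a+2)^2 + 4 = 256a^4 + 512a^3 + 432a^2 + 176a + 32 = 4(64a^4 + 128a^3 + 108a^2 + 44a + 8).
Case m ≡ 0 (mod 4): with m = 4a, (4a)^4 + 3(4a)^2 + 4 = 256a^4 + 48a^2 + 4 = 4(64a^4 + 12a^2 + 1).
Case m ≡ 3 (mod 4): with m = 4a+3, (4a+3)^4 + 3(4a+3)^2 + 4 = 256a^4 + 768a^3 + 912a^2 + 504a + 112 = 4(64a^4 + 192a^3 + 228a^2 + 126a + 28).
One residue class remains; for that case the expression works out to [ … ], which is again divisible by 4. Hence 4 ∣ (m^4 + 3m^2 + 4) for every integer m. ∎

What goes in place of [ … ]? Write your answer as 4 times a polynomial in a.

The residues treated are {2, 0, 3}, so the missing case is m ≡ 1 (mod 4); write m = 4a+1.
Then (4a+1)^4 + 3(4a+1)^2 + 4 = 256a^4 + 256a^3 + 144a^2 + 40a + 8 = 4(64a^4 + 64a^3 + 36a^2 + 10a + 2).

4(64a^4 + 64a^3 + 36a^2 + 10a + 2)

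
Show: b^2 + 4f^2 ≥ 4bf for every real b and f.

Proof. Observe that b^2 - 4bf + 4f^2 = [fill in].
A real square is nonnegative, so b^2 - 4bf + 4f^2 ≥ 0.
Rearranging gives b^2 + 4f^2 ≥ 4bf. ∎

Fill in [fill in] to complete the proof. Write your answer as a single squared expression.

(b - 2f)^2

b^2 - 4bf + 4f^2 is a perfect-square trinomial: the outer terms are (b)^2 and (2f)^2, and the cross term is -2·b·2f.
So b^2 - 4bf + 4f^2 = (b - 2f)^2 ≥ 0.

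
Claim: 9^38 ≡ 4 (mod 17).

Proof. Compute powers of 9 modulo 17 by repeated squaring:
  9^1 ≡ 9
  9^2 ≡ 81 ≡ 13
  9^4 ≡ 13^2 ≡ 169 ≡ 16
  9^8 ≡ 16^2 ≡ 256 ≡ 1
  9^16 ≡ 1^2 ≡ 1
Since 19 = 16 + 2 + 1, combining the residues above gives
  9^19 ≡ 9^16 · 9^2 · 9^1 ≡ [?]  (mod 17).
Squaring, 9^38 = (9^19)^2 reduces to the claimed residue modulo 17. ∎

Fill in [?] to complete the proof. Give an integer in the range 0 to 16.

9^16 · 9^2 · 9^1 ≡ 1 · 13 · 9 = 117.
117 mod 17 = 15, so 9^19 ≡ 15 (mod 17).

15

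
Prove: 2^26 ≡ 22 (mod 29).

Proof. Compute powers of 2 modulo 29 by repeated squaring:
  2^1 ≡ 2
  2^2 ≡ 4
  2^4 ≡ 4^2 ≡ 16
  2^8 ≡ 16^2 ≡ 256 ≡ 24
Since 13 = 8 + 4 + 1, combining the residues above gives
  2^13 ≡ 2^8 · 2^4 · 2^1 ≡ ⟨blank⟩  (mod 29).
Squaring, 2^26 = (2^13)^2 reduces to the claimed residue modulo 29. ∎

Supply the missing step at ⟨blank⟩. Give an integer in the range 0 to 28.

2^8 · 2^4 · 2^1 ≡ 24 · 16 · 2 = 768.
768 mod 29 = 14, so 2^13 ≡ 14 (mod 29).

14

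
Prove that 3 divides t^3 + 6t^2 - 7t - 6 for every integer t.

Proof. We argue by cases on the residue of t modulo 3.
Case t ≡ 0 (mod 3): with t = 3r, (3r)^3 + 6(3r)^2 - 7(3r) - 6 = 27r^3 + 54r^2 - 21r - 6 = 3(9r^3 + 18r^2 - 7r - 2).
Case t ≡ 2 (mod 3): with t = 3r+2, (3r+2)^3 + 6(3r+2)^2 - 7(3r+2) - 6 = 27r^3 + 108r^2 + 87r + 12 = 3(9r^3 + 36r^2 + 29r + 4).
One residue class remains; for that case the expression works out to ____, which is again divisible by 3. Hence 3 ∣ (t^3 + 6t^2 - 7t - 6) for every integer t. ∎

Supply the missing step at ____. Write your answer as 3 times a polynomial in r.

3(9r^3 + 27r^2 + 8r - 2)

The residues treated are {0, 2}, so the missing case is t ≡ 1 (mod 3); write t = 3r+1.
Then (3r+1)^3 + 6(3r+1)^2 - 7(3r+1) - 6 = 27r^3 + 81r^2 + 24r - 6 = 3(9r^3 + 27r^2 + 8r - 2).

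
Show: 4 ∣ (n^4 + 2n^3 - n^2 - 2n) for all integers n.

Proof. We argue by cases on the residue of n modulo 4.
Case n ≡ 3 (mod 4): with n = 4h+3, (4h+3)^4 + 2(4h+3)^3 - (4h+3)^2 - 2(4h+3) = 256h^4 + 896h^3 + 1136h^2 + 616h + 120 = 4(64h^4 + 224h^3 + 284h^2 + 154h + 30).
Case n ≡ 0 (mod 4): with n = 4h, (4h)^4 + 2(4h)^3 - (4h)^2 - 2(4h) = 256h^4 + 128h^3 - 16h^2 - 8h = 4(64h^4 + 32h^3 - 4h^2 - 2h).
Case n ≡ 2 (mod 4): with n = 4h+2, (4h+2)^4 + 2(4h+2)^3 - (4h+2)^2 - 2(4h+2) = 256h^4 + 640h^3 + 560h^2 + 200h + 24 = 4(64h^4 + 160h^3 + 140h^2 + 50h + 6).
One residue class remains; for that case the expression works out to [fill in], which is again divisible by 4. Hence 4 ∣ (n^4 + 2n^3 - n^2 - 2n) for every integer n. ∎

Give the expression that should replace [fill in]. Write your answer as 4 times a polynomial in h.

Only n ≡ 1 (mod 4) is unaccounted for. Put n = 4h+1:
(4h+1)^4 + 2(4h+1)^3 - (4h+1)^2 - 2(4h+1) expands to 256h^4 + 384h^3 + 176h^2 + 24h,
and factoring out 4 leaves 4(64h^4 + 96h^3 + 44h^2 + 6h).

4(64h^4 + 96h^3 + 44h^2 + 6h)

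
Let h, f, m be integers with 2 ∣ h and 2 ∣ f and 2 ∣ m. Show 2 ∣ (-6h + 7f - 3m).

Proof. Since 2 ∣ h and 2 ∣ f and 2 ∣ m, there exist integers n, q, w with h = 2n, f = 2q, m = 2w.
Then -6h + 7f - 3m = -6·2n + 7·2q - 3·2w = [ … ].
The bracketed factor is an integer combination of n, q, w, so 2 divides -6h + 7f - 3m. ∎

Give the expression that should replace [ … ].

Pull the common 2 out of every term: -6·2n + 7·2q - 3·2w = 2(-6n + 7q - 3w).
-6n + 7q - 3w is an integer, which exhibits the divisibility.

2(-6n + 7q - 3w)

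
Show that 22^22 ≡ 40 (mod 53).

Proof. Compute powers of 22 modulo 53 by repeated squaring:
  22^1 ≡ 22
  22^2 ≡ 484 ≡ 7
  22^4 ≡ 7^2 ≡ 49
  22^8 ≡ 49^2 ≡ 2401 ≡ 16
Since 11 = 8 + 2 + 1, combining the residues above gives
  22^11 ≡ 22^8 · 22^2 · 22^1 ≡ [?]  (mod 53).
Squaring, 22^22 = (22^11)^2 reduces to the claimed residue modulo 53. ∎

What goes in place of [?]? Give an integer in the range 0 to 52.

Multiply the listed residues: 16 · 7 · 22 = 112 → 2464.
Reducing modulo 53: 2464 = 46·53 + 26, so 22^11 ≡ 26.

26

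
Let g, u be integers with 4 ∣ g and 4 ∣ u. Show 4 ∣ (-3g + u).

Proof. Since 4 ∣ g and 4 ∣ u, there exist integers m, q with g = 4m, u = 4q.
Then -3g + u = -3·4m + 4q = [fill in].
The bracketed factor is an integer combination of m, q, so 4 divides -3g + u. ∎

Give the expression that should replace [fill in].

Pull the common 4 out of every term: -3·4m + 4q = 4(-3m + q).
-3m + q is an integer, which exhibits the divisibility.

4(-3m + q)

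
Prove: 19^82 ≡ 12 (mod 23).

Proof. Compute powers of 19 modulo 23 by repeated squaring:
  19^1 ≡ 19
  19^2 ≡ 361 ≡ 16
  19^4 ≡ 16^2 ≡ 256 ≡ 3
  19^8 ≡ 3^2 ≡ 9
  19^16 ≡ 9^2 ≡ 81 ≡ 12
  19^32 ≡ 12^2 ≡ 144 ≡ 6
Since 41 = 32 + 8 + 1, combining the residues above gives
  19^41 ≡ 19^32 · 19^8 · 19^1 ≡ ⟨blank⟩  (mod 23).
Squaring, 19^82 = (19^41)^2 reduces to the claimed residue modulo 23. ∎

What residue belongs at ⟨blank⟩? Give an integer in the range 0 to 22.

14

19^32 · 19^8 · 19^1 ≡ 6 · 9 · 19 = 1026.
1026 mod 23 = 14, so 19^41 ≡ 14 (mod 23).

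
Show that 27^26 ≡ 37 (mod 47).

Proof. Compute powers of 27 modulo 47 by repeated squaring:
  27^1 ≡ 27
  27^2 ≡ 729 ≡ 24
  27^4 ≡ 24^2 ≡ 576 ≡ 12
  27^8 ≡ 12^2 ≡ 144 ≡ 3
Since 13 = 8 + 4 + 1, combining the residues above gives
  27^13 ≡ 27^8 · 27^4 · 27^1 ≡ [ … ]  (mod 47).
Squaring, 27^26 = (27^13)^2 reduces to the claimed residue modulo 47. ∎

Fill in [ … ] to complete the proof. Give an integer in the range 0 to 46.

27^8 · 27^4 · 27^1 ≡ 3 · 12 · 27 = 972.
972 mod 47 = 32, so 27^13 ≡ 32 (mod 47).

32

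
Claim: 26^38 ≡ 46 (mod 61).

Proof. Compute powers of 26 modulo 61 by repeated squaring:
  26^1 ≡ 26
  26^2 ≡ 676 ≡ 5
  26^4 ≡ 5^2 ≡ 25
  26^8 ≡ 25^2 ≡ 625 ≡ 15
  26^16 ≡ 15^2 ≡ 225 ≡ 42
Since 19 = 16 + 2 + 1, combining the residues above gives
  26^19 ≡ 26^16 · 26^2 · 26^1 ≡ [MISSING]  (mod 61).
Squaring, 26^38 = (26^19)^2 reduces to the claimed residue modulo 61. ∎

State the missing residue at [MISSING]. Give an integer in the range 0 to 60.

26^16 · 26^2 · 26^1 ≡ 42 · 5 · 26 = 5460.
5460 mod 61 = 31, so 26^19 ≡ 31 (mod 61).

31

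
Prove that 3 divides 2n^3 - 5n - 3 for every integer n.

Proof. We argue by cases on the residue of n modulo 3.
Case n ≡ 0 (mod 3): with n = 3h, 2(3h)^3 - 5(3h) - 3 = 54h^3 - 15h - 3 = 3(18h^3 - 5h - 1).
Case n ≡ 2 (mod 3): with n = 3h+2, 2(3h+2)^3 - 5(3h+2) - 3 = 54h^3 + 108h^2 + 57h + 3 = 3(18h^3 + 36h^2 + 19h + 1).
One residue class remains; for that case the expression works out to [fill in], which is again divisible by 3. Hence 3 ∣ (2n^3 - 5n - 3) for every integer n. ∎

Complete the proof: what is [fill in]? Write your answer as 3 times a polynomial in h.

The residues treated are {0, 2}, so the missing case is n ≡ 1 (mod 3); write n = 3h+1.
Then 2(3h+1)^3 - 5(3h+1) - 3 = 54h^3 + 54h^2 + 3h - 6 = 3(18h^3 + 18h^2 + h - 2).

3(18h^3 + 18h^2 + h - 2)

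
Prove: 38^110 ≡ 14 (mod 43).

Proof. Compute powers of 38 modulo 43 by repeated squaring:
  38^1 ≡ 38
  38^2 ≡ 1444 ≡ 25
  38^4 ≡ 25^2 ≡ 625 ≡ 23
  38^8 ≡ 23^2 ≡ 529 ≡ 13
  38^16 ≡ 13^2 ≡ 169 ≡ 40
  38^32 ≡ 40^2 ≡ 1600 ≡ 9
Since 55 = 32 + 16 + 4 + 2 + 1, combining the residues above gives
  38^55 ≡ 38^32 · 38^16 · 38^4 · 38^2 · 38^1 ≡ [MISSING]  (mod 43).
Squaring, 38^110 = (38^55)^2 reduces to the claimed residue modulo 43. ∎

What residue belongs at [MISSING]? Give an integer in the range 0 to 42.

10

Multiply the listed residues: 9 · 40 · 23 · 25 · 38 = 360 → 8280 → 207000 → 7866000.
Reducing modulo 43: 7866000 = 182930·43 + 10, so 38^55 ≡ 10.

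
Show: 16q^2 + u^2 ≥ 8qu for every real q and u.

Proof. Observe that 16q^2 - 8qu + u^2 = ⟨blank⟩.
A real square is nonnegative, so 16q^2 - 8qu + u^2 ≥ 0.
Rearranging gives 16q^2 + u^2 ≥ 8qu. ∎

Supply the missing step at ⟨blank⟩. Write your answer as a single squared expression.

(4q - u)^2

16q^2 - 8qu + u^2 is a perfect-square trinomial: the outer terms are (4q)^2 and (u)^2, and the cross term is -2·4q·u.
So 16q^2 - 8qu + u^2 = (4q - u)^2 ≥ 0.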